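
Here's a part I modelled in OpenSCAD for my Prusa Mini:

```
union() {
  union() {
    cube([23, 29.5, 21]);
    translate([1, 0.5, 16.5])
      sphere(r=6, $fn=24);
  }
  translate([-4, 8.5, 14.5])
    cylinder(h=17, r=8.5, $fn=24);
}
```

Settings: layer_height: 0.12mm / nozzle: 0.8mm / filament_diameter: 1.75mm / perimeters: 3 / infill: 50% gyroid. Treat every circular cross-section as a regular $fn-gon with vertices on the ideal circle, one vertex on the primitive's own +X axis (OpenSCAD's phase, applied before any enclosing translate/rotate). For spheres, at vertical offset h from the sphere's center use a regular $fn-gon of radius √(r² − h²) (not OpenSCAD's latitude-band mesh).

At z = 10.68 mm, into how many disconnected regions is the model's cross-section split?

At z = 10.68 mm: the cube is present — its section is the full 23×29.5 rectangle; the r=6 sphere at (1, 0.5) contributes a regular 24-gon of circumradius √(6²−5.82²) = 1.459; Merging all regions: the regions partially overlap (shared area 4.19 mm²), so overlapping operands fuse into one piece — 1 connected region; the cylinder at (-4, 8.5) does not reach this height (z outside [14.5, 31.5]); Merging all regions: only that combined region is present, so the union is just that shape — 1 connected region. The result has 1 disconnected region.

1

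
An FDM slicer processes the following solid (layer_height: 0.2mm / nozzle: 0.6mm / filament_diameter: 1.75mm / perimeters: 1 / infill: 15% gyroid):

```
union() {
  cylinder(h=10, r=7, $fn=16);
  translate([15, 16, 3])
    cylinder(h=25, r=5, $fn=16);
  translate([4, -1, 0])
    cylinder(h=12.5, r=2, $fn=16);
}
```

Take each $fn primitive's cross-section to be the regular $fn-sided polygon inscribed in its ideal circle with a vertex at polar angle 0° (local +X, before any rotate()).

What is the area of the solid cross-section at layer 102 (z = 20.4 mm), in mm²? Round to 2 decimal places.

At z = 20.4 mm: the cylinder does not reach this height (z outside [0, 10]); the r=5 cylinder at (15, 16) contributes a regular 16-gon of circumradius 5 (area = (16/2)·5.000²·sin(360°/16) = 76.54 mm²); the cylinder at (4, -1) is not intersected at this z (z outside [0, 12.5]); Taking the union: only the r=5 cylinder at (15, 16) is present, so the union is just that shape — area = 76.54 mm². Overall, the cross-section is a single solid region. Net area = 76.54 mm².

76.54 mm²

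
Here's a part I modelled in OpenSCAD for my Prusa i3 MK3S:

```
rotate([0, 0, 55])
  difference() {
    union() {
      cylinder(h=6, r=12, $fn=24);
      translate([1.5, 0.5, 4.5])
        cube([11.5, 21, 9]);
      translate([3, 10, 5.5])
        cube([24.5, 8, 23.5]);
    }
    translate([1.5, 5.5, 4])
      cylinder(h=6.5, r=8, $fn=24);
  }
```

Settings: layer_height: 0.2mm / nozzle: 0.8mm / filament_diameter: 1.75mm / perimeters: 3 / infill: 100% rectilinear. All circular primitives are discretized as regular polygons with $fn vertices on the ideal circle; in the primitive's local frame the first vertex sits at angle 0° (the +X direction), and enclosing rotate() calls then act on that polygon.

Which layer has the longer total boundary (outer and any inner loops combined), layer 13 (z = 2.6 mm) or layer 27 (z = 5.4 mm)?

Layer 13 (z = 2.6): the r=12 cylinder contributes a regular 24-gon of circumradius 12 (perimeter = 2·24·12.000·sin(180°/24) = 75.18 mm); the cube at (1.5, 0.5) is absent (z outside [4.5, 13.5]); the cube at (3, 10) does not reach this height (z outside [5.5, 29]); Merging all regions: only the r=12 cylinder is present, so the union is just that shape — boundary = 75.18 mm; the cylinder at (1.5, 5.5) does not reach this height (z outside [4, 10.5]); Taking the first minus the rest: none of the subtracted shapes is present at this height, so the result so far is unchanged — boundary = 75.18 mm; (rotated 55° about Z; rotation is an isometry so areas/perimeters/island counts are preserved). So its perimeter = 75.18 mm. Layer 27 (z = 5.4): the cylinder: section is a regular 24-gon, circumradius r=12 (perimeter = 2·24·12.000·sin(180°/24) = 75.18 mm); the cube at (1.5, 0.5) (footprint 11.5×21) is included at this height (perimeter 65.00 mm); the cube at (3, 10) is not intersected at this z (z outside [5.5, 29]); Combining (union): the regions partially overlap (shared area 88.72 mm²), so the edge portions inside another operand are dropped and the merged outline is re-measured after clipping — boundary = 101.67 mm; the r=8 cylinder at (1.5, 5.5) gives a regular 24-gon of circumradius 8 (constant along its height) (perimeter = 2·24·8.000·sin(180°/24) = 50.12 mm); Subtracting the remaining from the first: starting from the result so far, the r=8 cylinder at (1.5, 5.5) partially overlaps it — only the 193.25 mm² overlap (of its 198.77 mm²) is removed, clipping the outline — boundary = 138.04 mm; (rotated 55° about Z; rotation is an isometry so areas/perimeters/island counts are preserved). So its perimeter = 138.04 mm. Layer 27 is larger (138.04 vs 75.18 mm).

layer 27 (z = 5.4 mm)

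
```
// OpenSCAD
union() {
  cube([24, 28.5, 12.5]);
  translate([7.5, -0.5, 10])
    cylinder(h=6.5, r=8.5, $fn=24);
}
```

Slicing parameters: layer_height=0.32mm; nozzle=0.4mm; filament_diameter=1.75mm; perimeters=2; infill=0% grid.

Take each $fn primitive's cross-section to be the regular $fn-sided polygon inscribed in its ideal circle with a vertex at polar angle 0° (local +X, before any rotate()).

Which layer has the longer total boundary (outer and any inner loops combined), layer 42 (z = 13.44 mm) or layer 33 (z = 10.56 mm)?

Layer 42 (z = 13.44): the cube is not intersected at this z (z outside [0, 12.5]); the cylinder at (7.5, -0.5): section is a regular 24-gon, circumradius r=8.5 (perimeter = 2·24·8.500·sin(180°/24) = 53.25 mm); Merging all regions: only the r=8.5 cylinder at (7.5, -0.5) is present, so the union is just that shape — boundary = 53.25 mm. So its perimeter = 53.25 mm. Layer 33 (z = 10.56): the cube is present — its section is the full 24×28.5 rectangle (perimeter 105.00 mm); the r=8.5 cylinder at (7.5, -0.5) gives a regular 24-gon of circumradius 8.5 (constant along its height) (perimeter = 2·24·8.500·sin(180°/24) = 53.25 mm); Combining (union): the regions partially overlap (shared area 101.72 mm²), so the edge portions inside another operand are dropped and the merged outline is re-measured after clipping — boundary = 116.86 mm. So its perimeter = 116.86 mm. Layer 33 is larger (116.86 vs 53.25 mm).

layer 33 (z = 10.56 mm)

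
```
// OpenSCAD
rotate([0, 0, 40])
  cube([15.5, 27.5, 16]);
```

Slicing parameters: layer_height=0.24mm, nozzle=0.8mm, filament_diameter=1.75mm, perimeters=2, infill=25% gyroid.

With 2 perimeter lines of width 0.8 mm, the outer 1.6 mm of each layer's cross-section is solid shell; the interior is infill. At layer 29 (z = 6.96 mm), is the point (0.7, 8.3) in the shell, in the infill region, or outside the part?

At z = 6.96 mm: the cube (footprint 15.5×27.5) is included at this height; (rotated 40° about Z; rotation is an isometry so areas/perimeters/island counts are preserved). Overall, the cross-section is a single solid region. Undo the 40° rotation: the query point maps to (5.871, 5.908) in the un-rotated model frame. The nearest boundary edge runs (0.00, 27.50)→(0.00, 0.00); distance from the point to it = 5.87 mm. The point is inside the cross-section and 5.87 mm from the nearest boundary — more than the 1.6 mm shell width (2 × 0.8), so it's in the infill interior.

infill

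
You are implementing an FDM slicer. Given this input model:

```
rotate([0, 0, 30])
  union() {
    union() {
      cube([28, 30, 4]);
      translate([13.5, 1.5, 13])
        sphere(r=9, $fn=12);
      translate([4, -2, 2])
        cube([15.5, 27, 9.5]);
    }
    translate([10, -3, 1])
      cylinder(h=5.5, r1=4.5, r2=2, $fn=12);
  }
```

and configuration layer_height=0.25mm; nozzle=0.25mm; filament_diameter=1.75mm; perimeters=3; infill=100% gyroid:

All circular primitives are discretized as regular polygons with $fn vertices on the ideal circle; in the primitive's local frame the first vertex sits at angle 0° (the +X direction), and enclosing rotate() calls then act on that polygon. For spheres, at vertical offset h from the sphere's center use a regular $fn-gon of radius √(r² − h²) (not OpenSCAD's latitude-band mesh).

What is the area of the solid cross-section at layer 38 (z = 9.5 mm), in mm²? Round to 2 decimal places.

At z = 9.5 mm: the cube is absent (z outside [0, 4]); the r=9 sphere at (13.5, 1.5) slices to a regular 12-gon of circumradius 8.292 (√(r²−h²) with h=3.5 from center) (area = (12/2)·8.292²·sin(360°/12) = 206.25 mm²); the cube at (4, -2) (footprint 15.5×27) is included at this height (area 418.50 mm²); Combining (union): the regions partially overlap — summed areas 624.75 mm² minus the doubly-counted overlap 143.61 mm² gives 481.14 mm² — area = 481.14 mm²; the cone at (10, -3) does not reach this height (z outside [1, 6.5]); Merging all regions: only that combined region is present, so the union is just that shape — area = 481.14 mm²; (whole slice rotated 30° about Z — lengths, areas and connectivity unchanged). Overall, the cross-section is a single solid region. Net area = 481.14 mm².

481.14 mm²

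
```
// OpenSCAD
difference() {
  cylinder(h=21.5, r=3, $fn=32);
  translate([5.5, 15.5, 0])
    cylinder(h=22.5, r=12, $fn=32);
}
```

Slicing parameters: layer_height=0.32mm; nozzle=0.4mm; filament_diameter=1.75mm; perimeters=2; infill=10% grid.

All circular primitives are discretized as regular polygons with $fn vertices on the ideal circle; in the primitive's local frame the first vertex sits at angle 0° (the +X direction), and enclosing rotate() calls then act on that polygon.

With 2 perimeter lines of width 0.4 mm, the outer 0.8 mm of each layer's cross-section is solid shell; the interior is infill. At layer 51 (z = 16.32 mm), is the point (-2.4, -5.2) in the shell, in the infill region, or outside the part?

outside

At z = 16.32 mm: the cylinder: section is a regular 32-gon, circumradius r=3; the r=12 cylinder at (5.5, 15.5) contributes a regular 32-gon of circumradius 12; Subtracting the remaining from the first: starting from the r=3 cylinder, the r=12 cylinder at (5.5, 15.5) misses the remaining region (no effect) — 1 connected region. Overall, the cross-section is a single solid region. The nearest boundary edge runs (-0.59, -2.94)→(-1.15, -2.77); distance from the point to it = 2.73 mm. The point is not inside any of the regions above, so it lies outside the cross-section (2.73 mm from the nearest boundary).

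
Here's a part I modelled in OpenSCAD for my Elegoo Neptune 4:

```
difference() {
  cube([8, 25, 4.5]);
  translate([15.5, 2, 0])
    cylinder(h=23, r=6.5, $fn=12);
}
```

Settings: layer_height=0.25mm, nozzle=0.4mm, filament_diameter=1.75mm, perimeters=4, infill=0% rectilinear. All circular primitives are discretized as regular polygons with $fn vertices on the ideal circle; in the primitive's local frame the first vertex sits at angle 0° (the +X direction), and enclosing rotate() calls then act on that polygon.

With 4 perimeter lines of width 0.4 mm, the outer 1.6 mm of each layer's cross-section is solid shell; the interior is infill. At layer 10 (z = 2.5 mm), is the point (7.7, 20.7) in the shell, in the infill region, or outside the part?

At z = 2.5 mm: the cube (footprint 8×25) is included at this height; the r=6.5 cylinder at (15.5, 2) contributes a regular 12-gon of circumradius 6.5; Taking the first minus the rest: starting from the 8×25 cube, the r=6.5 cylinder at (15.5, 2) misses the remaining region (no effect) — 1 connected region. Overall, the cross-section is a single solid region. The nearest boundary edge runs (8.00, 25.00)→(8.00, 0.00); distance from the point to it = 0.30 mm. The point is inside the cross-section, 0.30 mm from the nearest boundary — within the 1.6 mm shell band (4 × 0.4).

shell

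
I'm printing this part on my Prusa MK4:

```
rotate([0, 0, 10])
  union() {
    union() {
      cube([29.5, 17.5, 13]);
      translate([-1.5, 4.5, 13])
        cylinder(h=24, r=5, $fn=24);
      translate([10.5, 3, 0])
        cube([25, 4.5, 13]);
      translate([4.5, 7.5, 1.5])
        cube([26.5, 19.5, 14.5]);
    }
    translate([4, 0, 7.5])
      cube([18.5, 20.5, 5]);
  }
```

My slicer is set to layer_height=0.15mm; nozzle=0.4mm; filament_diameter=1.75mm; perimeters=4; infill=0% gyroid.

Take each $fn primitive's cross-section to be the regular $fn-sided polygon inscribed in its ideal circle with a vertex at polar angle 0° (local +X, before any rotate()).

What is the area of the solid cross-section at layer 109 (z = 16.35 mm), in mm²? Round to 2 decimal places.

77.65 mm²

At z = 16.35 mm: the cube is absent (z outside [0, 13]); the cylinder at (-1.5, 4.5): section is a regular 24-gon, circumradius r=5 (area = (24/2)·5.000²·sin(360°/24) = 77.65 mm²); the cube at (10.5, 3) is absent (z outside [0, 13]); the cube at (4.5, 7.5) is not intersected at this z (z outside [1.5, 16]); Merging all regions: only the r=5 cylinder at (-1.5, 4.5) is present, so the union is just that shape — area = 77.65 mm²; the cube at (4, 0) is absent (z outside [7.5, 12.5]); Merging all regions: only that combined region is present, so the union is just that shape — area = 77.65 mm²; (rotated 10° about Z; rotation is an isometry so areas/perimeters/island counts are preserved). Overall, the cross-section is a single solid region. Net area = 77.65 mm².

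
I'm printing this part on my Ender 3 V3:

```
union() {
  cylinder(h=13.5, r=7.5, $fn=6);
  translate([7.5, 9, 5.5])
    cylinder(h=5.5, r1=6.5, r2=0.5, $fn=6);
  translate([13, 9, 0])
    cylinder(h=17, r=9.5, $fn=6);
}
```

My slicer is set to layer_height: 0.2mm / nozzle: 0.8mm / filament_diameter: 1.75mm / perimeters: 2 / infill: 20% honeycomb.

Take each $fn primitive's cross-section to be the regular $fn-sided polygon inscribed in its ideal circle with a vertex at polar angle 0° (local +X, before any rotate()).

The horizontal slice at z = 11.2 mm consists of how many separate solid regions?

2

At z = 11.2 mm: the r=7.5 cylinder contributes a regular 6-gon of circumradius 7.5; the cone at (7.5, 9) is not intersected at this z (z outside [5.5, 11]); the r=9.5 cylinder at (13, 9) contributes a regular 6-gon of circumradius 9.5; Taking the union: the 2 present regions are separate (no shared area or edge), so areas and boundary lengths simply add and each stays a separate island — 2 connected regions. The result has 2 disconnected regions.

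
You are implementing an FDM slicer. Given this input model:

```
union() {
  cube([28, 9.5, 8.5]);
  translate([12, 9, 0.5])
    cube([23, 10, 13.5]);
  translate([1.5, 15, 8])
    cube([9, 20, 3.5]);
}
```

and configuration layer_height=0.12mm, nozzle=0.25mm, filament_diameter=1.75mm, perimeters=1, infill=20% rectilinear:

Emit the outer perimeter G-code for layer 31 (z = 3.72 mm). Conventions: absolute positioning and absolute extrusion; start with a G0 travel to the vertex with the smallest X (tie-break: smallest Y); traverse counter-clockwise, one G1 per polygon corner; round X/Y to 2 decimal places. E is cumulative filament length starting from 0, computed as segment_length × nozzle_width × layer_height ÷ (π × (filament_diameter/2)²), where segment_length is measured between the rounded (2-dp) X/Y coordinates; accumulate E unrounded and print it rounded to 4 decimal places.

At z = 3.72 mm: the cube is present — its section is the full 28×9.5 rectangle; the 23×10 cube at (12, 9) contributes its full rectangle; the cube at (1.5, 15) is absent (z outside [8, 11.5]); Taking the union: the regions partially overlap (shared area 8.00 mm²), so overlapping operands fuse into one piece — 1 connected region. The outline is a single polygon with 8 vertices. Extrusion per mm of travel: 0.25 × 0.12 / (π × 0.875²) = 0.012473. Accumulating E over each segment gives final E = 1.3470.

G0 X0.00 Y0.00 Z3.72
G1 X28.00 Y0.00 E0.3492
G1 X28.00 Y9.00 E0.4615
G1 X35.00 Y9.00 E0.5488
G1 X35.00 Y19.00 E0.6735
G1 X12.00 Y19.00 E0.9604
G1 X12.00 Y9.50 E1.0789
G1 X0.00 Y9.50 E1.2285
G1 X0.00 Y0.00 E1.3470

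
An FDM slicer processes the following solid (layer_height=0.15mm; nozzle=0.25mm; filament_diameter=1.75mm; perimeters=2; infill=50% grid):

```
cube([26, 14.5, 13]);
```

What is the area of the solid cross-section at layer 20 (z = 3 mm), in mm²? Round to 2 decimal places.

377.00 mm²

At z = 3 mm: the 26×14.5 cube contributes its full rectangle (area 377.00 mm²). Overall, the cross-section is a single solid region. Net area = 377.00 mm².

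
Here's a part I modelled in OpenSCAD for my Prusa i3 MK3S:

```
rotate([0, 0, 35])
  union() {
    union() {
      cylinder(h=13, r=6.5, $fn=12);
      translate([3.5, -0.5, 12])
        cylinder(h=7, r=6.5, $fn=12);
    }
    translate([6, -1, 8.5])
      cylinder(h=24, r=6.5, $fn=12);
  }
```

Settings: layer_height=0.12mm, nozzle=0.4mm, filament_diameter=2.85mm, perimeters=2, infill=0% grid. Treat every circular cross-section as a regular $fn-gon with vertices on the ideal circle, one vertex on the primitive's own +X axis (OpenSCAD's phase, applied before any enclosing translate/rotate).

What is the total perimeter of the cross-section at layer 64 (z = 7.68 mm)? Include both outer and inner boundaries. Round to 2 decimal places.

40.38 mm

At z = 7.68 mm: the cylinder: section is a regular 12-gon, circumradius r=6.5 (perimeter = 2·12·6.500·sin(180°/12) = 40.38 mm); the cylinder at (3.5, -0.5) is absent (z outside [12, 19]); Taking the union: only the r=6.5 cylinder is present, so the union is just that shape — boundary = 40.38 mm; the cylinder at (6, -1) is absent (z outside [8.5, 32.5]); Combining (union): only that combined region is present, so the union is just that shape — boundary = 40.38 mm; (whole slice rotated 35° about Z — lengths, areas and connectivity unchanged). Overall, the cross-section is a single solid region. Total boundary length (outer) = 40.38 mm.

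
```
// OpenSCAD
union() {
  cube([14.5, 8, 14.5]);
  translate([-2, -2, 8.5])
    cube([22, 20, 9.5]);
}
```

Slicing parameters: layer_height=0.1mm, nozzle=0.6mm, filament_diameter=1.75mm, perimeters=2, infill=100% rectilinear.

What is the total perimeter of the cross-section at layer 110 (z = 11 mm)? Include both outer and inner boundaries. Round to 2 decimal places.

At z = 11 mm: the cube (footprint 14.5×8) is included at this height (perimeter 45.00 mm); the 22×20 cube at (-2, -2) contributes its full rectangle (perimeter 84.00 mm); Taking the union: the 14.5×8 cube lies entirely inside the 22×20 cube at (-2, -2), so the union is just the 22×20 cube at (-2, -2) — boundary = 84.00 mm. Overall, the cross-section is a single solid region. Total boundary length (outer) = 84.00 mm.

84.00 mm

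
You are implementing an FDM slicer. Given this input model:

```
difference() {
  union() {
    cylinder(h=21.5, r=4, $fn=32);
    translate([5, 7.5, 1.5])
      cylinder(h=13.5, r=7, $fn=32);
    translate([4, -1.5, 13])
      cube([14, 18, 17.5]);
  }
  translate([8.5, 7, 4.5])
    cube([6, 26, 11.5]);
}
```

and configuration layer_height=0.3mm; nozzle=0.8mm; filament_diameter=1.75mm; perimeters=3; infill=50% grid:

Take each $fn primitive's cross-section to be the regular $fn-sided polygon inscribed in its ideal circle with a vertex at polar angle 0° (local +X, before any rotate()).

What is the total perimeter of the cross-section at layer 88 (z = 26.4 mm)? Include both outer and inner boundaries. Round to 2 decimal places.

At z = 26.4 mm: the cylinder does not reach this height (z outside [0, 21.5]); the cylinder at (5, 7.5) does not reach this height (z outside [1.5, 15]); the cube at (4, -1.5) (footprint 14×18) is included at this height (perimeter 64.00 mm); Taking the union: only the 14×18 cube at (4, -1.5) is present, so the union is just that shape — boundary = 64.00 mm; the cube at (8.5, 7) is absent (z outside [4.5, 16]); Subtracting the remaining from the first: none of the subtracted shapes is present at this height, so the result so far is unchanged — boundary = 64.00 mm. Overall, the cross-section is a single solid region. Total boundary length (outer) = 64.00 mm.

64.00 mm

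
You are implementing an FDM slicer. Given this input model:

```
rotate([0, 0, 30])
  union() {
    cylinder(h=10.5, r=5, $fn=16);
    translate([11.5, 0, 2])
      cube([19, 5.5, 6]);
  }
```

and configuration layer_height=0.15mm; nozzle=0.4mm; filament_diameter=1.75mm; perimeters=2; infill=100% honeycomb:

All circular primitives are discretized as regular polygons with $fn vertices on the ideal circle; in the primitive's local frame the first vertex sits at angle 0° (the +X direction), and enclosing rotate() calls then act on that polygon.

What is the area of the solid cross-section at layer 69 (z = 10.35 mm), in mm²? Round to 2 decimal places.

76.54 mm²

At z = 10.35 mm: the r=5 cylinder gives a regular 16-gon of circumradius 5 (constant along its height) (area = (16/2)·5.000²·sin(360°/16) = 76.54 mm²); the cube at (11.5, 0) does not reach this height (z outside [2, 8]); Combining (union): only the r=5 cylinder is present, so the union is just that shape — area = 76.54 mm²; (rotated 30° about Z; rotation is an isometry so areas/perimeters/island counts are preserved). Overall, the cross-section is a single solid region. Net area = 76.54 mm².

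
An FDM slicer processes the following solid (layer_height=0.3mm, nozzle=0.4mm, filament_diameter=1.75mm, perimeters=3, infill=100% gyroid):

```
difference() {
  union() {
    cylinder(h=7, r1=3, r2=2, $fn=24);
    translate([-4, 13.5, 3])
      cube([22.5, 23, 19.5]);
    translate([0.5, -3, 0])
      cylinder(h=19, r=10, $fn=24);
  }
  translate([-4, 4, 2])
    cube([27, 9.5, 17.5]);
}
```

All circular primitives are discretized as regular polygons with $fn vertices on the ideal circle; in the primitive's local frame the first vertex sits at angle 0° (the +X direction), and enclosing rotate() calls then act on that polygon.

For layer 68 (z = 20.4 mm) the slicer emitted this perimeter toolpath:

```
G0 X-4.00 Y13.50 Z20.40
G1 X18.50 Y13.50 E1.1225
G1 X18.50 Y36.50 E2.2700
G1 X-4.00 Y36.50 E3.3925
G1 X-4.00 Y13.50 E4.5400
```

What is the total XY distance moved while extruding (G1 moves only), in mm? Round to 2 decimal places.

91.00 mm

Sum the Euclidean lengths of each G1 segment: total = 91.00 mm.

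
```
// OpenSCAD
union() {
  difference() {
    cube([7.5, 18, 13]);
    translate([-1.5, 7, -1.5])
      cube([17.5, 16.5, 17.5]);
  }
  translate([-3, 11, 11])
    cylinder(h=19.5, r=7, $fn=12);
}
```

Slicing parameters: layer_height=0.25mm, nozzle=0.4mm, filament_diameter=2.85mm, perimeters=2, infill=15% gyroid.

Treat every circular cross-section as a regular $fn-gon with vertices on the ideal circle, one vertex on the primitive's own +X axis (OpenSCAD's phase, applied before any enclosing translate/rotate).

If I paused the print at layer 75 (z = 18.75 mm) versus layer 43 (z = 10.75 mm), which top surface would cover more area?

layer 75 (z = 18.75 mm)

Layer 75 (z = 18.75): the cube does not reach this height (z outside [0, 13]); the cube at (-1.5, 7) is absent (z outside [-1.5, 16]); Taking the first minus the rest: the first operand is absent here, so nothing remains; the r=7 cylinder at (-3, 11) contributes a regular 12-gon of circumradius 7 (area = (12/2)·7.000²·sin(360°/12) = 147.00 mm²); Taking the union: only the r=7 cylinder at (-3, 11) is present, so the union is just that shape — area = 147.00 mm². So its area = 147.00 mm². Layer 43 (z = 10.75): the cube is present — its section is the full 7.5×18 rectangle (area 135.00 mm²); the 17.5×16.5 cube at (-1.5, 7) contributes its full rectangle (area 288.75 mm²); Taking the first minus the rest: starting from the 7.5×18 cube (135.00 mm²), the 17.5×16.5 cube at (-1.5, 7) partially overlaps it — only the 82.50 mm² overlap (of its 288.75 mm²) is removed, clipping the outline — area = 52.50 mm²; the cylinder at (-3, 11) is not intersected at this z (z outside [11, 30.5]); Merging all regions: only that combined region is present, so the union is just that shape — area = 52.50 mm². So its area = 52.50 mm². Layer 75 is larger (147.00 vs 52.50 mm²).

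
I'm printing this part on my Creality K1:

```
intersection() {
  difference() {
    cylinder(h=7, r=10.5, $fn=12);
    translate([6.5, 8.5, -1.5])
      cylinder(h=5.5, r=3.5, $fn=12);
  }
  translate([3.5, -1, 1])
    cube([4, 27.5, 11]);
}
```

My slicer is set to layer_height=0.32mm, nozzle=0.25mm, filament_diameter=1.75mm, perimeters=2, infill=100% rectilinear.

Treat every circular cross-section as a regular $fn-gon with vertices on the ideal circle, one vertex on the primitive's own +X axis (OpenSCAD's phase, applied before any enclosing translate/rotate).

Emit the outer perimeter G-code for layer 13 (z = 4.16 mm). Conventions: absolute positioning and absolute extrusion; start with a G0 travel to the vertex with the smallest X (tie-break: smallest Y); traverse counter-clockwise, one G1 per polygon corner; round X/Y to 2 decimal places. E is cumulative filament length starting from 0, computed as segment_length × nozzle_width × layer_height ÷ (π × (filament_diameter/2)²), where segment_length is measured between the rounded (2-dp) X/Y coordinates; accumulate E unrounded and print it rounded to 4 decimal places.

G0 X3.50 Y-1.00 Z4.16
G1 X7.50 Y-1.00 E0.1330
G1 X7.50 Y6.84 E0.3938
G1 X5.25 Y9.09 E0.4996
G1 X3.50 Y9.56 E0.5599
G1 X3.50 Y-1.00 E0.9111

At z = 4.16 mm: the r=10.5 cylinder contributes a regular 12-gon of circumradius 10.5; the cylinder at (6.5, 8.5) does not reach this height (z outside [-1.5, 4]); Taking the first minus the rest: none of the subtracted shapes is present at this height, so the r=10.5 cylinder is unchanged — 1 connected region; the 4×27.5 cube at (3.5, -1) contributes its full rectangle; Taking the intersection: the 4×27.5 cube at (3.5, -1) partially overlaps the result so far; clipping to the common part keeps 38.25 mm² — 1 connected region. The outline is a single polygon with 5 vertices. Extrusion per mm of travel: 0.25 × 0.32 / (π × 0.875²) = 0.033260. Accumulating E over each segment gives final E = 0.9111.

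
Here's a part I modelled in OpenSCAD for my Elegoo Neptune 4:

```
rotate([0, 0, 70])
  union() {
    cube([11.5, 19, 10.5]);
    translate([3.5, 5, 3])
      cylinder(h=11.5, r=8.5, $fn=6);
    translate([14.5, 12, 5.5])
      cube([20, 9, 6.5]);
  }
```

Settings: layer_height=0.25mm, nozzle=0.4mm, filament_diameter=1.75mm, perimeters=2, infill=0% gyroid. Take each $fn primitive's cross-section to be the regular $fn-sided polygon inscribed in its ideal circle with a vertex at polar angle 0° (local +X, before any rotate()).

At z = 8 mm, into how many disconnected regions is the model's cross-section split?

At z = 8 mm: the cube is present — its section is the full 11.5×19 rectangle; the r=8.5 cylinder at (3.5, 5) contributes a regular 6-gon of circumradius 8.5; the cube at (14.5, 12) is present — its section is the full 20×9 rectangle; Taking the union: the regions partially overlap (shared area 125.04 mm²), so overlapping operands fuse into one piece — 2 connected regions; (whole slice rotated 70° about Z — lengths, areas and connectivity unchanged). The result has 2 disconnected regions.

2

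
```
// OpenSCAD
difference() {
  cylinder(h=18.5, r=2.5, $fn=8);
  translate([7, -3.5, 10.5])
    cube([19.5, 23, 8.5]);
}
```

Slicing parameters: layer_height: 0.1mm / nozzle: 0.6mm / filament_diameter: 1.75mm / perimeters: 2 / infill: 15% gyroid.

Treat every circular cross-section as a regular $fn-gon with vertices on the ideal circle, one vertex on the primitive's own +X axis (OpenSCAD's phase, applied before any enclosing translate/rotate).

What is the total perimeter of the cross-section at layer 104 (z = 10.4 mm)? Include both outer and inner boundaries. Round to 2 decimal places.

At z = 10.4 mm: the r=2.5 cylinder contributes a regular 8-gon of circumradius 2.5 (perimeter = 2·8·2.500·sin(180°/8) = 15.31 mm); the cube at (7, -3.5) is not intersected at this z (z outside [10.5, 19]); Taking the first minus the rest: none of the subtracted shapes is present at this height, so the r=2.5 cylinder is unchanged — boundary = 15.31 mm. Overall, the cross-section is a single solid region. Total boundary length (outer) = 15.31 mm.

15.31 mm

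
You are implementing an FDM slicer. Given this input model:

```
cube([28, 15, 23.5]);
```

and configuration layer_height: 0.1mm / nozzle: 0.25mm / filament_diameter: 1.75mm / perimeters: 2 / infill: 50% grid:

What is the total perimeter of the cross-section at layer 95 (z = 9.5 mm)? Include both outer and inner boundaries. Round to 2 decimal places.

At z = 9.5 mm: the cube (footprint 28×15) is included at this height (perimeter 86.00 mm). Overall, the cross-section is a single solid region. Total boundary length (outer) = 86.00 mm.

86.00 mm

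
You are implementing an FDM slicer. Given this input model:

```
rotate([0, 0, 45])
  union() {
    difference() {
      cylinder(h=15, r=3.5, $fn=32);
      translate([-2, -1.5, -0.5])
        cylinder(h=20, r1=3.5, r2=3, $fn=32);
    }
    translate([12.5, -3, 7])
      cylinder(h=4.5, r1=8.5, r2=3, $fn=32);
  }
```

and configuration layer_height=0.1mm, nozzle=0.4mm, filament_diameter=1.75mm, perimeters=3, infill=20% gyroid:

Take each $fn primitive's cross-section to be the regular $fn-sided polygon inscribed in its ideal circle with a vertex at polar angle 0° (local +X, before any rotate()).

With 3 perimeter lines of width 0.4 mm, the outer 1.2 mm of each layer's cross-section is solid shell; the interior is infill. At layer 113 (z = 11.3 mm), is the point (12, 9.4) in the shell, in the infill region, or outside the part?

shell

At z = 11.3 mm: the r=3.5 cylinder gives a regular 32-gon of circumradius 3.5 (constant along its height); the cone at (-2, -1.5) contributes a regular 32-gon of circumradius 3.205 (interpolated between r1=3.5 and r2=3 at t=0.590); Subtracting the remaining from the first: starting from the r=3.5 cylinder, the cone at (-2, -1.5) partially overlaps it — only the 18.72 mm² overlap (of its 32.06 mm²) is removed, clipping the outline — 1 connected region; the cone at (12.5, -3) contributes a regular 32-gon of circumradius 3.244 (interpolated between r1=8.5 and r2=3 at t=0.956); Taking the union: the 2 present regions are separate (no shared area or edge), so areas and boundary lengths simply add and each stays a separate island — 2 connected regions; (whole slice rotated 45° about Z — lengths, areas and connectivity unchanged). Overall, the cross-section has 2 separate islands. Undo the 45° rotation: the query point maps to (15.132, -1.838) in the un-rotated model frame. The nearest boundary edge runs (15.20, -1.20)→(15.50, -1.76); distance from the point to it = 0.36 mm. (Shell/infill is judged within the island containing the point — the largest one.) The point is inside the cross-section, 0.36 mm from the nearest boundary — within the 1.2 mm shell band (3 × 0.4).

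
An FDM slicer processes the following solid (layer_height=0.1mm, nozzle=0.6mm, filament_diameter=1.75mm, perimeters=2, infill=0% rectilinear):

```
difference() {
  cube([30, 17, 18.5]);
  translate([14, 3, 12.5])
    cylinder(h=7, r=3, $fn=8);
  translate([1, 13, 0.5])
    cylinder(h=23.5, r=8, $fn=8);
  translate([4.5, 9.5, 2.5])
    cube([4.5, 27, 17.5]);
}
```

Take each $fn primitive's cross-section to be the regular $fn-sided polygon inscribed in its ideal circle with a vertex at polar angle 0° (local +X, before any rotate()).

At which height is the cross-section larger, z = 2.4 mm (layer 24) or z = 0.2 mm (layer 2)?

Layer 24 (z = 2.4): the 30×17 cube contributes its full rectangle (area 510.00 mm²); the cylinder at (14, 3) is not intersected at this z (z outside [12.5, 19.5]); the cylinder at (1, 13): section is a regular 8-gon, circumradius r=8 (area = (8/2)·8.000²·sin(360°/8) = 181.02 mm²); the cube at (4.5, 9.5) does not reach this height (z outside [2.5, 20]); Subtracting the remaining from the first: starting from the 30×17 cube (510.00 mm²), the r=8 cylinder at (1, 13) partially overlaps it — only the 85.73 mm² overlap (of its 181.02 mm²) is removed, clipping the outline — area = 424.27 mm². So its area = 424.27 mm². Layer 2 (z = 0.2): the cube (footprint 30×17) is included at this height (area 510.00 mm²); the cylinder at (14, 3) is not intersected at this z (z outside [12.5, 19.5]); the cylinder at (1, 13) does not reach this height (z outside [0.5, 24]); the cube at (4.5, 9.5) is not intersected at this z (z outside [2.5, 20]); Subtracting the remaining from the first: none of the subtracted shapes is present at this height, so the 30×17 cube is unchanged — area = 510.00 mm². So its area = 510.00 mm². Layer 2 is larger (510.00 vs 424.27 mm²).

layer 2 (z = 0.2 mm)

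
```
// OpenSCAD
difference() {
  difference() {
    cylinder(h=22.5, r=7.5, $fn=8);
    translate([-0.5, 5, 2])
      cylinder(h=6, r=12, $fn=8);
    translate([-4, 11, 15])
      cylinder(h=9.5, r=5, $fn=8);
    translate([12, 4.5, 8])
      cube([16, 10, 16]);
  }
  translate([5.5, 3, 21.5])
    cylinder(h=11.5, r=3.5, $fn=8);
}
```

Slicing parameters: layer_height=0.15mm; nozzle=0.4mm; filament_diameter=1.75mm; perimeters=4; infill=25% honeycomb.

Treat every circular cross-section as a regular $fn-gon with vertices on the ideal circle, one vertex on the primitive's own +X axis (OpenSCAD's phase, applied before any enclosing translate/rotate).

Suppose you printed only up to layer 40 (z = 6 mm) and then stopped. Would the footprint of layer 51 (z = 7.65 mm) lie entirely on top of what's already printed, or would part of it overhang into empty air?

Compare the two slices. At z = 6: the r=7.5 cylinder contributes a regular 8-gon of circumradius 7.5 (area = (8/2)·7.500²·sin(360°/8) = 159.10 mm²); the r=12 cylinder at (-0.5, 5) gives a regular 8-gon of circumradius 12 (constant along its height) (area = (8/2)·12.000²·sin(360°/8) = 407.29 mm²); the cylinder at (-4, 11) is absent (z outside [15, 24.5]); the cube at (12, 4.5) is not intersected at this z (z outside [8, 24]); After the difference (first − rest): starting from the r=7.5 cylinder (159.10 mm²), the r=12 cylinder at (-0.5, 5) partially overlaps it — only the 153.55 mm² overlap (of its 407.29 mm²) is removed, clipping the outline — area = 5.55 mm²; the cylinder at (5.5, 3) is not intersected at this z (z outside [21.5, 33]); Taking the first minus the rest: none of the subtracted shapes is present at this height, so that combined region is unchanged — area = 5.55 mm². At z = 7.65: the cylinder: section is a regular 8-gon, circumradius r=7.5 (area = (8/2)·7.500²·sin(360°/8) = 159.10 mm²); the cylinder at (-0.5, 5): section is a regular 8-gon, circumradius r=12 (area = (8/2)·12.000²·sin(360°/8) = 407.29 mm²); the cylinder at (-4, 11) is not intersected at this z (z outside [15, 24.5]); the cube at (12, 4.5) is not intersected at this z (z outside [8, 24]); Taking the first minus the rest: starting from the r=7.5 cylinder (159.10 mm²), the r=12 cylinder at (-0.5, 5) partially overlaps it — only the 153.55 mm² overlap (of its 407.29 mm²) is removed, clipping the outline — area = 5.55 mm²; the cylinder at (5.5, 3) is absent (z outside [21.5, 33]); Taking the first minus the rest: none of the subtracted shapes is present at this height, so that combined region is unchanged — area = 5.55 mm². Checking containment: the cross-section at z = 7.65 is a subset of the cross-section at z = 6.

entirely on top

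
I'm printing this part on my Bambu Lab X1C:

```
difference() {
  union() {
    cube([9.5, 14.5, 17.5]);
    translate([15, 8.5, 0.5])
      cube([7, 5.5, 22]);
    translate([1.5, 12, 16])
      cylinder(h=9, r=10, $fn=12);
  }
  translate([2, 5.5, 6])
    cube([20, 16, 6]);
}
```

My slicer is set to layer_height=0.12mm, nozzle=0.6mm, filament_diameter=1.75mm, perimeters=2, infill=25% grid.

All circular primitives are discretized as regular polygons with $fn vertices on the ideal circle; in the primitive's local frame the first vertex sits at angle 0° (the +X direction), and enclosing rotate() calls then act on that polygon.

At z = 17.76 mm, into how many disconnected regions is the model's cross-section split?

2

At z = 17.76 mm: the cube is not intersected at this z (z outside [0, 17.5]); the cube at (15, 8.5) (footprint 7×5.5) is included at this height; the r=10 cylinder at (1.5, 12) contributes a regular 12-gon of circumradius 10; Combining (union): the 2 present regions are separate (no shared area or edge), so areas and boundary lengths simply add and each stays a separate island — 2 connected regions; the cube at (2, 5.5) is absent (z outside [6, 12]); Taking the first minus the rest: none of the subtracted shapes is present at this height, so that combined region is unchanged — 2 connected regions. The result has 2 disconnected regions.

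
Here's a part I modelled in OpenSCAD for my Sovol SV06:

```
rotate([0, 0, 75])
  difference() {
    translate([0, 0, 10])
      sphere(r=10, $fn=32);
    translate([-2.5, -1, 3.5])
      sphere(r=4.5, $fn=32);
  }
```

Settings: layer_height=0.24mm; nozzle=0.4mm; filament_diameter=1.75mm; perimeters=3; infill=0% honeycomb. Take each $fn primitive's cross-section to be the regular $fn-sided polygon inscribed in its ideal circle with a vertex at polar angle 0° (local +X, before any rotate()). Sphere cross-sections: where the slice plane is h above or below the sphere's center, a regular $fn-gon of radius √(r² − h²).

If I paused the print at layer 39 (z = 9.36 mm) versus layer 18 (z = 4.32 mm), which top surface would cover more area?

layer 39 (z = 9.36 mm)

Layer 39 (z = 9.36): the r=10 sphere slices to a regular 32-gon of circumradius 9.979 (√(r²−h²) with h=0.64 from center) (area = (32/2)·9.979²·sin(360°/32) = 310.87 mm²); the sphere at (-2.5, -1) does not reach this height (|z−center|=5.860 > r=4.5); Taking the first minus the rest: none of the subtracted shapes is present at this height, so the r=10 sphere is unchanged — area = 310.87 mm²; (rotated 75° about Z; rotation is an isometry so areas/perimeters/island counts are preserved). So its area = 310.87 mm². Layer 18 (z = 4.32): the r=10 sphere contributes a regular 32-gon of circumradius √(10²−5.68²) = 8.230 (area = (32/2)·8.230²·sin(360°/32) = 211.44 mm²); the r=4.5 sphere at (-2.5, -1) contributes a regular 32-gon of circumradius √(4.5²−0.82²) = 4.425 (area = (32/2)·4.425²·sin(360°/32) = 61.11 mm²); Taking the first minus the rest: starting from the r=10 sphere (211.44 mm²), the r=4.5 sphere at (-2.5, -1) lies wholly inside it (removes its full 61.11 mm² and its 27.76 mm outline becomes a hole wall) — area = 150.33 mm²; (rotated 75° about Z; rotation is an isometry so areas/perimeters/island counts are preserved). So its area = 150.33 mm². Layer 39 is larger (310.87 vs 150.33 mm²).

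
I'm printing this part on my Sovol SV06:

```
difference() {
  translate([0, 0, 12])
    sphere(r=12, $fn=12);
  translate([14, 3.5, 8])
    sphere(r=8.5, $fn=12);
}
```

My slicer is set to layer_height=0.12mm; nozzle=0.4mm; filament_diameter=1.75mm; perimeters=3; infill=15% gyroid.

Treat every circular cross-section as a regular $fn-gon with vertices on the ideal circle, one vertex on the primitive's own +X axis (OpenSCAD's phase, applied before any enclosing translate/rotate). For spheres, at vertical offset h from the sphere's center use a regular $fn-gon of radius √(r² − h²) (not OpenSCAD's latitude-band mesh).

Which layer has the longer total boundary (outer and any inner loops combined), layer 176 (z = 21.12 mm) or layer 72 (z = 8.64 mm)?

Layer 176 (z = 21.12): the r=12 sphere slices to a regular 12-gon of circumradius 7.799 (√(r²−h²) with h=9.12 from center) (perimeter = 2·12·7.799·sin(180°/12) = 48.45 mm); the sphere at (14, 3.5) does not reach this height (|z−center|=13.120 > r=8.5); Taking the first minus the rest: none of the subtracted shapes is present at this height, so the r=12 sphere is unchanged — boundary = 48.45 mm. So its perimeter = 48.45 mm. Layer 72 (z = 8.64): the sphere: section is a regular 12-gon, circumradius = √(r²−h²) = √(12²−3.36²) = 11.520 (perimeter = 2·12·11.520·sin(180°/12) = 71.56 mm); the r=8.5 sphere at (14, 3.5) contributes a regular 12-gon of circumradius √(8.5²−0.64²) = 8.476 (perimeter = 2·12·8.476·sin(180°/12) = 52.65 mm); Subtracting the remaining from the first: starting from the r=12 sphere, the r=8.5 sphere at (14, 3.5) partially overlaps it — only the 45.36 mm² overlap (of its 215.52 mm²) is removed, clipping the outline — boundary = 72.50 mm. So its perimeter = 72.50 mm. Layer 72 is larger (72.50 vs 48.45 mm).

layer 72 (z = 8.64 mm)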